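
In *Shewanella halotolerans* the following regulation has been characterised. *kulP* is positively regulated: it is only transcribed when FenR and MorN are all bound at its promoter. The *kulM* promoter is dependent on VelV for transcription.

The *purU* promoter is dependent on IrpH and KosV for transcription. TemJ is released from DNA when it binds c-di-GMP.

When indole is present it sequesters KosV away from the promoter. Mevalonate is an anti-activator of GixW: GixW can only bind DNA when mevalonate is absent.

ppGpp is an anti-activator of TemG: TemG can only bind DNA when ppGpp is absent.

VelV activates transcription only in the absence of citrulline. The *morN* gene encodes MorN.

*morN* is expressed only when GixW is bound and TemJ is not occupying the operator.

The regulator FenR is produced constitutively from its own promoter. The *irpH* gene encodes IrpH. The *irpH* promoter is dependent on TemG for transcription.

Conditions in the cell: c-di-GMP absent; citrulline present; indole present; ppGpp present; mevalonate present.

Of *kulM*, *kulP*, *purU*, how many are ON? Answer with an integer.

0

Citrulline is present, so VelV is inactive.
Required activator VelV is absent, so *kulM* is not transcribed.
→ *kulM* is OFF.
FenR is produced constitutively and is active.
Mevalonate is present, so GixW is inactive.
c-di-GMP is absent, so TemJ is active.
With repressor TemJ bound, *morN* is not transcribed.
So MorN is not produced.
Required activator MorN is absent, so *kulP* is not transcribed.
→ *kulP* is OFF.
ppGpp is present, so TemG is inactive.
Required activator TemG is absent, so *irpH* is not transcribed.
So IrpH is not produced.
Indole is present, so KosV is inactive.
Required activator IrpH is absent, so *purU* is not transcribed.
→ *purU* is OFF.
0 of the 3 genes are transcribed.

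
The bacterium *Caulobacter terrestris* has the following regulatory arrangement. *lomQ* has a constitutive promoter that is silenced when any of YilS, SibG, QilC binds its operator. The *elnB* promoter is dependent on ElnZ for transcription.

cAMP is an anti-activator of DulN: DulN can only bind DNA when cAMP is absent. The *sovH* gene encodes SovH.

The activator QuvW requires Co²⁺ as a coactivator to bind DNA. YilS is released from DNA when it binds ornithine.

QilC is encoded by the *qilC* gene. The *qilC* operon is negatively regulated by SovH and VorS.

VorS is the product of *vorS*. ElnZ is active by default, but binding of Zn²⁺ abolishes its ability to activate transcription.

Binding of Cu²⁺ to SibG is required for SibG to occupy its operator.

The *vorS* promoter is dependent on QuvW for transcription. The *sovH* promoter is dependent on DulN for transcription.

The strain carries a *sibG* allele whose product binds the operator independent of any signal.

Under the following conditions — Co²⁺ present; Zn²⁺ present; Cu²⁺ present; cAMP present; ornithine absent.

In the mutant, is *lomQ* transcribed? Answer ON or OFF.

OFF

Ornithine is absent, so YilS is active.
SibG is constitutively active in this strain.
cAMP is present, so DulN is inactive.
Required activator DulN is absent, so *sovH* is not transcribed.
So SovH is not produced.
Co²⁺ is present, so QuvW is active.
No repressor is bound and QuvW is active, so *vorS* is transcribed.
So VorS is produced and active.
With repressor VorS bound, *qilC* is not transcribed.
So QilC is not produced.
With repressor YilS bound, *lomQ* is not transcribed.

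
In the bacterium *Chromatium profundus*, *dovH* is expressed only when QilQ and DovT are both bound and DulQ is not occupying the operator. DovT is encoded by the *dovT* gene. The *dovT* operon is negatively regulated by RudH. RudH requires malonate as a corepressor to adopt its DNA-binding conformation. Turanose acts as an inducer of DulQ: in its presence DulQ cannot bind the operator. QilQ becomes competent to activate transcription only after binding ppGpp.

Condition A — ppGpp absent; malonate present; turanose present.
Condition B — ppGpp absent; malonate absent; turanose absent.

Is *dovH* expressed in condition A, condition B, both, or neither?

Condition A:
ppGpp is absent, so QilQ is inactive.
Malonate is present, so RudH is active.
With repressor RudH bound, *dovT* is not transcribed.
So DovT is not produced.
Turanose is present, so DulQ is inactive.
Required activator QilQ is absent, so *dovH* is not transcribed.
→ *dovH* is OFF in A.
Condition B:
ppGpp is absent, so QilQ is inactive.
Malonate is absent, so RudH is inactive.
With no repressor bound, *dovT* is transcribed.
So DovT is produced and active.
Turanose is absent, so DulQ is active.
With repressor DulQ bound, *dovH* is not transcribed.
→ *dovH* is OFF in B.

neither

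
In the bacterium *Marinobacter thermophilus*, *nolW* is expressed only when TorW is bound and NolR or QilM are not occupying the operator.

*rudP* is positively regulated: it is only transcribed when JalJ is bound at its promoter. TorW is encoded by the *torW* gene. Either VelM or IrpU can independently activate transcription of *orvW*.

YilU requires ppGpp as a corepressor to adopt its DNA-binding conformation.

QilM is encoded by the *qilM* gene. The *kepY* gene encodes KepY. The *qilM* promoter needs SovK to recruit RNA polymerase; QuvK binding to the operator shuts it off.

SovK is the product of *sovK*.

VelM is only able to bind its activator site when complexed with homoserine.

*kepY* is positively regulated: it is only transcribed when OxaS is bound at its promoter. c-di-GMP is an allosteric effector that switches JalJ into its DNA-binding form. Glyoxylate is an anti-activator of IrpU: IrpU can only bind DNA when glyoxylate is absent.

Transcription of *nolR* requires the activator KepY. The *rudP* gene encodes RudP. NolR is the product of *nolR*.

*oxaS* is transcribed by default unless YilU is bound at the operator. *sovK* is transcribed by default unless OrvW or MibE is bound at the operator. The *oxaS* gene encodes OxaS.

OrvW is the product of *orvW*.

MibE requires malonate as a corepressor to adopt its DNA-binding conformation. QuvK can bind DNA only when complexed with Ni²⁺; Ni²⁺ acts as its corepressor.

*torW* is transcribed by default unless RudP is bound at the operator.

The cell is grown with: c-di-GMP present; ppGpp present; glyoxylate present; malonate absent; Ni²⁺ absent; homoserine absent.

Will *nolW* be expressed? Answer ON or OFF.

OFF

c-di-GMP is present, so JalJ is active.
No repressor is bound and JalJ is active, so *rudP* is transcribed.
So RudP is produced and active.
With repressor RudP bound, *torW* is not transcribed.
So TorW is not produced.
ppGpp is present, so YilU is active.
With repressor YilU bound, *oxaS* is not transcribed.
So OxaS is not produced.
Required activator OxaS is absent, so *kepY* is not transcribed.
So KepY is not produced.
Required activator KepY is absent, so *nolR* is not transcribed.
So NolR is not produced.
Homoserine is absent, so VelM is inactive.
Glyoxylate is present, so IrpU is inactive.
No activator is available at the *orvW* promoter, so *orvW* is not transcribed.
So OrvW is not produced.
Malonate is absent, so MibE is inactive.
With no repressor bound, *sovK* is transcribed.
So SovK is produced and active.
Ni²⁺ is absent, so QuvK is inactive.
No repressor is bound and SovK is active, so *qilM* is transcribed.
So QilM is produced and active.
With repressor QilM bound, *nolW* is not transcribed.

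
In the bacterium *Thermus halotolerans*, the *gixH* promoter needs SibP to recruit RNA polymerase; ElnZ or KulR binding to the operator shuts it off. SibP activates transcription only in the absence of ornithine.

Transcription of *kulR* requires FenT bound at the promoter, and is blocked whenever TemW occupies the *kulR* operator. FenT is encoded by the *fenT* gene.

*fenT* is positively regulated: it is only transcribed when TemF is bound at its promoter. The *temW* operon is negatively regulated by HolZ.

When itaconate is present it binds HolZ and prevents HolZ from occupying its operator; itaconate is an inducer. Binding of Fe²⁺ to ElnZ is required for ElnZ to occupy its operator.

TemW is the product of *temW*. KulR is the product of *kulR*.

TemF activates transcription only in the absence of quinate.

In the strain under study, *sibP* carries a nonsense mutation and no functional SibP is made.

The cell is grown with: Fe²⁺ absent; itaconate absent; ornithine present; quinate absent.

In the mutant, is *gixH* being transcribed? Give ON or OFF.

Fe²⁺ is absent, so ElnZ is inactive.
Quinate is absent, so TemF is active.
No repressor is bound and TemF is active, so *fenT* is transcribed.
So FenT is produced and active.
Itaconate is absent, so HolZ is active.
With repressor HolZ bound, *temW* is not transcribed.
So TemW is not produced.
No repressor is bound and FenT is active, so *kulR* is transcribed.
So KulR is produced and active.
SibP is non-functional in this strain, so it has no effect.
With repressor KulR bound, *gixH* is not transcribed.

OFF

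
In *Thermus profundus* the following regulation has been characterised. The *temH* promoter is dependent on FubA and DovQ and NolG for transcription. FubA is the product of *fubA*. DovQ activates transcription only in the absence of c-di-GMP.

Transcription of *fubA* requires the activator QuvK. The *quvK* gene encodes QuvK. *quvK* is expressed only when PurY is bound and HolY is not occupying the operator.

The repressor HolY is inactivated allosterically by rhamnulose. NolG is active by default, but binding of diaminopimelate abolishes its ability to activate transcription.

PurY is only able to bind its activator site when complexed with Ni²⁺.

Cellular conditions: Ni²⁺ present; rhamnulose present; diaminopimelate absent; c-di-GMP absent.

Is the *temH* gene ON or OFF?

Rhamnulose is present, so HolY is inactive.
Ni²⁺ is present, so PurY is active.
No repressor is bound and PurY is active, so *quvK* is transcribed.
So QuvK is produced and active.
No repressor is bound and QuvK is active, so *fubA* is transcribed.
So FubA is produced and active.
c-di-GMP is absent, so DovQ is active.
Diaminopimelate is absent, so NolG is active.
No repressor is bound and FubA and DovQ and NolG are active, so *temH* is transcribed.

ON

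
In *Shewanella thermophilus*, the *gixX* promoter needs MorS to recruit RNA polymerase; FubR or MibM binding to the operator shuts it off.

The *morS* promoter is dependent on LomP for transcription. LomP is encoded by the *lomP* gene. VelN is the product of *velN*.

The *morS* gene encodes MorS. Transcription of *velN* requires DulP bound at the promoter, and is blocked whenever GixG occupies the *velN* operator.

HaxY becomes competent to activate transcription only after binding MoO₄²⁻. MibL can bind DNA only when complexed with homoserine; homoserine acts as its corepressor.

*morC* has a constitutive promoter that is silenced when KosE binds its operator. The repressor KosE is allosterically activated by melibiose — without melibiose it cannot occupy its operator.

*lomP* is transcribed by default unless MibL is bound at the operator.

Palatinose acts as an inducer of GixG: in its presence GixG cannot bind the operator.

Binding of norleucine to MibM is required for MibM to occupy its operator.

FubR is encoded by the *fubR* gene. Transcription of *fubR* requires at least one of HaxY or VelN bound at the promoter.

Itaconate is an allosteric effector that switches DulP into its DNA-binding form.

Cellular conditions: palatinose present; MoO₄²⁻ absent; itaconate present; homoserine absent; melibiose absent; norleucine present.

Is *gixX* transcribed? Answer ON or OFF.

OFF

Homoserine is absent, so MibL is inactive.
With no repressor bound, *lomP* is transcribed.
So LomP is produced and active.
No repressor is bound and LomP is active, so *morS* is transcribed.
So MorS is produced and active.
MoO₄²⁻ is absent, so HaxY is inactive.
Itaconate is present, so DulP is active.
Palatinose is present, so GixG is inactive.
No repressor is bound and DulP is active, so *velN* is transcribed.
So VelN is produced and active.
Activator VelN is present, so *fubR* is transcribed.
So FubR is produced and active.
Norleucine is present, so MibM is active.
With repressor FubR bound, *gixX* is not transcribed.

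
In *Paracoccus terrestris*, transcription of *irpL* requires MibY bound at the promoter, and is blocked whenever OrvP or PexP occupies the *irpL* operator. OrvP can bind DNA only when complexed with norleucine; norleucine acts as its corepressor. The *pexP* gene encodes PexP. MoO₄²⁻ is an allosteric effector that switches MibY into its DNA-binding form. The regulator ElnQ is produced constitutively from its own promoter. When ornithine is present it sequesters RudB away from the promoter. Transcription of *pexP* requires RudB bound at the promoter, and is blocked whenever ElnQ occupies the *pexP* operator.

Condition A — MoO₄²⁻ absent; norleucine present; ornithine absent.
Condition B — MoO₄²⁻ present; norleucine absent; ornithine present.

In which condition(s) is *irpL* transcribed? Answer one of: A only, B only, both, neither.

Condition A:
MoO₄²⁻ is absent, so MibY is inactive.
Norleucine is present, so OrvP is active.
ElnQ is produced constitutively and is active.
Ornithine is absent, so RudB is active.
With repressor ElnQ bound, *pexP* is not transcribed.
So PexP is not produced.
With repressor OrvP bound, *irpL* is not transcribed.
→ *irpL* is OFF in A.
Condition B:
MoO₄²⁻ is present, so MibY is active.
Norleucine is absent, so OrvP is inactive.
ElnQ is produced constitutively and is active.
Ornithine is present, so RudB is inactive.
With repressor ElnQ bound, *pexP* is not transcribed.
So PexP is not produced.
No repressor is bound and MibY is active, so *irpL* is transcribed.
→ *irpL* is ON in B.

B only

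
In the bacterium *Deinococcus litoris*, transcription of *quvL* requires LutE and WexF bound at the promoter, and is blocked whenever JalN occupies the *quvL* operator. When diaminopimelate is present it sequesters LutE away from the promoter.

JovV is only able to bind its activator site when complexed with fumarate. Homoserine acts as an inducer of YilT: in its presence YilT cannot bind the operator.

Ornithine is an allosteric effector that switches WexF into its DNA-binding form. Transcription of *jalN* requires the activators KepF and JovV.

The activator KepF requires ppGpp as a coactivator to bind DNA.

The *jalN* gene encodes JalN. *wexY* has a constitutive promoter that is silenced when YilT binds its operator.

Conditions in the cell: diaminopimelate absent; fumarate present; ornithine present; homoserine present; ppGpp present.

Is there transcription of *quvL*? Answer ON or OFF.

ppGpp is present, so KepF is active.
Fumarate is present, so JovV is active.
No repressor is bound and KepF and JovV are active, so *jalN* is transcribed.
So JalN is produced and active.
Diaminopimelate is absent, so LutE is active.
Ornithine is present, so WexF is active.
With repressor JalN bound, *quvL* is not transcribed.

OFF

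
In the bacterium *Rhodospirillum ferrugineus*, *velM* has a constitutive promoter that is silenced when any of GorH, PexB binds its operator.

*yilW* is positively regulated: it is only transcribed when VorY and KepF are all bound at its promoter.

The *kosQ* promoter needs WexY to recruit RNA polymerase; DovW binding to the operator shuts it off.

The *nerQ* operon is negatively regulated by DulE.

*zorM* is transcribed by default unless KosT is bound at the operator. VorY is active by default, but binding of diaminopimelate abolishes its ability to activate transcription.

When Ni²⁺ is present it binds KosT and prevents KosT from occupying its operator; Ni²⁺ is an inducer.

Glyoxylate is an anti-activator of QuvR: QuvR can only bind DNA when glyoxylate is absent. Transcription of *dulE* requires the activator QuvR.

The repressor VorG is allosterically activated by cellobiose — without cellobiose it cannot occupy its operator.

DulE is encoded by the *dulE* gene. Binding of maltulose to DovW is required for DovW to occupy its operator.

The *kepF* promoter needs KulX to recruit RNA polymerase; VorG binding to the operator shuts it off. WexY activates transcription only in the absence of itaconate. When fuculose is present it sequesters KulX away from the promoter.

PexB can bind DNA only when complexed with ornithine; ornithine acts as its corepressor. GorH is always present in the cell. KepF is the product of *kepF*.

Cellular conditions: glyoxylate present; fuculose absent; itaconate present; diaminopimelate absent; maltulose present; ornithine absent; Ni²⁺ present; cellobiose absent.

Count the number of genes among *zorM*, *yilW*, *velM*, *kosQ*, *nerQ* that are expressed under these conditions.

3

Ni²⁺ is present, so KosT is inactive.
With no repressor bound, *zorM* is transcribed.
→ *zorM* is ON.
Diaminopimelate is absent, so VorY is active.
Fuculose is absent, so KulX is active.
Cellobiose is absent, so VorG is inactive.
No repressor is bound and KulX is active, so *kepF* is transcribed.
So KepF is produced and active.
No repressor is bound and VorY and KepF are active, so *yilW* is transcribed.
→ *yilW* is ON.
GorH is produced constitutively and is active.
Ornithine is absent, so PexB is inactive.
With repressor GorH bound, *velM* is not transcribed.
→ *velM* is OFF.
Itaconate is present, so WexY is inactive.
Maltulose is present, so DovW is active.
With repressor DovW bound, *kosQ* is not transcribed.
→ *kosQ* is OFF.
Glyoxylate is present, so QuvR is inactive.
Required activator QuvR is absent, so *dulE* is not transcribed.
So DulE is not produced.
With no repressor bound, *nerQ* is transcribed.
→ *nerQ* is ON.
3 of the 5 genes are transcribed.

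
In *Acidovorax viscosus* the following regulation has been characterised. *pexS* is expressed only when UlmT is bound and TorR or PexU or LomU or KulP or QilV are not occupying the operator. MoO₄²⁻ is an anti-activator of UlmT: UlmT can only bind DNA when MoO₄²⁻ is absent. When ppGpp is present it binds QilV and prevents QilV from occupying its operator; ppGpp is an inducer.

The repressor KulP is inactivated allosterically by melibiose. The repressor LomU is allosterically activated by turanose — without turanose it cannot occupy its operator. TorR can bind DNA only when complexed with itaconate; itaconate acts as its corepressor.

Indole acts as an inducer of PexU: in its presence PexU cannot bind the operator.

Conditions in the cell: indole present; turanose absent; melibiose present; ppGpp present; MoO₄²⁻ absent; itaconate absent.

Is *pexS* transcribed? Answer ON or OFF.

ON

Itaconate is absent, so TorR is inactive.
Indole is present, so PexU is inactive.
Turanose is absent, so LomU is inactive.
MoO₄²⁻ is absent, so UlmT is active.
Melibiose is present, so KulP is inactive.
ppGpp is present, so QilV is inactive.
No repressor is bound and UlmT is active, so *pexS* is transcribed.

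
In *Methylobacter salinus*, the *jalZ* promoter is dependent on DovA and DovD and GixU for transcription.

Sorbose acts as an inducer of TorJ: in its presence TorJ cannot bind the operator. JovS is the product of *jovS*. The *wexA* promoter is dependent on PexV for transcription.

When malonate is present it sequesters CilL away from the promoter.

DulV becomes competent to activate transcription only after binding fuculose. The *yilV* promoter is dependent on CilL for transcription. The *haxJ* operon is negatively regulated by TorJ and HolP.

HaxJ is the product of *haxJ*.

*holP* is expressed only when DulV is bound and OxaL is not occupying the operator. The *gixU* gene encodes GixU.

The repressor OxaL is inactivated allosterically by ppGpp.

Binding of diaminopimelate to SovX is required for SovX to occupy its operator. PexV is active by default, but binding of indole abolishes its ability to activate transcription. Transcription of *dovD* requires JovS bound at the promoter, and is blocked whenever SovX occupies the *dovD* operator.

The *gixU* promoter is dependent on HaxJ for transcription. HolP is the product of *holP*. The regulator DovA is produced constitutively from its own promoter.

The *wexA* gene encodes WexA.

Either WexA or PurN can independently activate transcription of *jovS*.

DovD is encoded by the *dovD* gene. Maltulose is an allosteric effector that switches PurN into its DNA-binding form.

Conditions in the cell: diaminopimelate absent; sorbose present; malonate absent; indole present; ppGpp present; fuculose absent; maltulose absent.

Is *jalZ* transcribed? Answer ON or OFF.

DovA is produced constitutively and is active.
Diaminopimelate is absent, so SovX is inactive.
Indole is present, so PexV is inactive.
Required activator PexV is absent, so *wexA* is not transcribed.
So WexA is not produced.
Maltulose is absent, so PurN is inactive.
No activator is available at the *jovS* promoter, so *jovS* is not transcribed.
So JovS is not produced.
Required activator JovS is absent, so *dovD* is not transcribed.
So DovD is not produced.
Sorbose is present, so TorJ is inactive.
Fuculose is absent, so DulV is inactive.
ppGpp is present, so OxaL is inactive.
Required activator DulV is absent, so *holP* is not transcribed.
So HolP is not produced.
With no repressor bound, *haxJ* is transcribed.
So HaxJ is produced and active.
No repressor is bound and HaxJ is active, so *gixU* is transcribed.
So GixU is produced and active.
Required activator DovD is absent, so *jalZ* is not transcribed.

OFF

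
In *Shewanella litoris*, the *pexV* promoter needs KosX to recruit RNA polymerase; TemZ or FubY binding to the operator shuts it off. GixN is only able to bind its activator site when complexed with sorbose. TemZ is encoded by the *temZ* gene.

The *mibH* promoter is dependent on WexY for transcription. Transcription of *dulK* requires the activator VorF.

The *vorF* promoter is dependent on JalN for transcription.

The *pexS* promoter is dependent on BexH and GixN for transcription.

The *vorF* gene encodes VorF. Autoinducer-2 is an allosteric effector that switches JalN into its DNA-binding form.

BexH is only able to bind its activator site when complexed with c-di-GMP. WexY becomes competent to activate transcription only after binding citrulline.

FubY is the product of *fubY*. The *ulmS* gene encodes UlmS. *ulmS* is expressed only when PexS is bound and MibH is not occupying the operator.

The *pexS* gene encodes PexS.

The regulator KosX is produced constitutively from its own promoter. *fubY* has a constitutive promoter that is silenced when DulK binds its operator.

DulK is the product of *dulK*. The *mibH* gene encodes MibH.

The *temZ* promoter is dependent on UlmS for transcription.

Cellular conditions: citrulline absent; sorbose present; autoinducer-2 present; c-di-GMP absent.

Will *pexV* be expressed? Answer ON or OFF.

ON

c-di-GMP is absent, so BexH is inactive.
Sorbose is present, so GixN is active.
Required activator BexH is absent, so *pexS* is not transcribed.
So PexS is not produced.
Citrulline is absent, so WexY is inactive.
Required activator WexY is absent, so *mibH* is not transcribed.
So MibH is not produced.
Required activator PexS is absent, so *ulmS* is not transcribed.
So UlmS is not produced.
Required activator UlmS is absent, so *temZ* is not transcribed.
So TemZ is not produced.
Autoinducer-2 is present, so JalN is active.
No repressor is bound and JalN is active, so *vorF* is transcribed.
So VorF is produced and active.
No repressor is bound and VorF is active, so *dulK* is transcribed.
So DulK is produced and active.
With repressor DulK bound, *fubY* is not transcribed.
So FubY is not produced.
KosX is produced constitutively and is active.
No repressor is bound and KosX is active, so *pexV* is transcribed.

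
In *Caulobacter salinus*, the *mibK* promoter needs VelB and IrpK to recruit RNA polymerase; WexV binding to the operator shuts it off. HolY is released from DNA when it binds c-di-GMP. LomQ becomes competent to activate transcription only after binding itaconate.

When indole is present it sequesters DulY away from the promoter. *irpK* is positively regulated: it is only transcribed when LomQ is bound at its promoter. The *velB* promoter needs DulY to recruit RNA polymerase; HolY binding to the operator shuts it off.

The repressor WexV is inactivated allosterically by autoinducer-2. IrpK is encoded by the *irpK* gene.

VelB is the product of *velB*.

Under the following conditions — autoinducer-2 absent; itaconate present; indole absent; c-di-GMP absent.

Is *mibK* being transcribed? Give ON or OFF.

OFF

c-di-GMP is absent, so HolY is active.
Indole is absent, so DulY is active.
With repressor HolY bound, *velB* is not transcribed.
So VelB is not produced.
Itaconate is present, so LomQ is active.
No repressor is bound and LomQ is active, so *irpK* is transcribed.
So IrpK is produced and active.
Autoinducer-2 is absent, so WexV is active.
With repressor WexV bound, *mibK* is not transcribed.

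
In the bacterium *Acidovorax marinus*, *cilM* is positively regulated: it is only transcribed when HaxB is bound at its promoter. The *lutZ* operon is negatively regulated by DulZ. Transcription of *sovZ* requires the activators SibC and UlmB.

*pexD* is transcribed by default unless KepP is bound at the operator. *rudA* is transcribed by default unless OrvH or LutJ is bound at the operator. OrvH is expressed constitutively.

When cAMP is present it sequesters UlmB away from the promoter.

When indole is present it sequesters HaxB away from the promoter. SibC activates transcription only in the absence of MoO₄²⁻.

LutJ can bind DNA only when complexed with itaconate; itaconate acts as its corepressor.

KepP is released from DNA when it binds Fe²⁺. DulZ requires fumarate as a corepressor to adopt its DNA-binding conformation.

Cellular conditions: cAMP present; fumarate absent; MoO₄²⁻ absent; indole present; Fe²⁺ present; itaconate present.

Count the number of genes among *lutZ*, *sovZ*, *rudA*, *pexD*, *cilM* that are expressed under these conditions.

Fumarate is absent, so DulZ is inactive.
With no repressor bound, *lutZ* is transcribed.
→ *lutZ* is ON.
MoO₄²⁻ is absent, so SibC is active.
cAMP is present, so UlmB is inactive.
Required activator UlmB is absent, so *sovZ* is not transcribed.
→ *sovZ* is OFF.
OrvH is produced constitutively and is active.
Itaconate is present, so LutJ is active.
With repressor OrvH bound, *rudA* is not transcribed.
→ *rudA* is OFF.
Fe²⁺ is present, so KepP is inactive.
With no repressor bound, *pexD* is transcribed.
→ *pexD* is ON.
Indole is present, so HaxB is inactive.
Required activator HaxB is absent, so *cilM* is not transcribed.
→ *cilM* is OFF.
2 of the 5 genes are transcribed.

2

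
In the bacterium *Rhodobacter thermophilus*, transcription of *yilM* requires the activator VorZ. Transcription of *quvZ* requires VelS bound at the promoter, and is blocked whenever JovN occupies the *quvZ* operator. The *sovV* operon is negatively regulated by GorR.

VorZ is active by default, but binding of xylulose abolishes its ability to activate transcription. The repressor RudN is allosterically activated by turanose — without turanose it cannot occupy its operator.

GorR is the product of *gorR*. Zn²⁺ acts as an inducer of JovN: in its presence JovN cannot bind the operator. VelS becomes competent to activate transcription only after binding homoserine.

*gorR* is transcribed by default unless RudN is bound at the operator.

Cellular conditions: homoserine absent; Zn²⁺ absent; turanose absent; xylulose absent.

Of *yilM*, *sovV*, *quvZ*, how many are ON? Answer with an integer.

Xylulose is absent, so VorZ is active.
No repressor is bound and VorZ is active, so *yilM* is transcribed.
→ *yilM* is ON.
Turanose is absent, so RudN is inactive.
With no repressor bound, *gorR* is transcribed.
So GorR is produced and active.
With repressor GorR bound, *sovV* is not transcribed.
→ *sovV* is OFF.
Zn²⁺ is absent, so JovN is active.
Homoserine is absent, so VelS is inactive.
With repressor JovN bound, *quvZ* is not transcribed.
→ *quvZ* is OFF.
1 of the 3 genes is transcribed.

1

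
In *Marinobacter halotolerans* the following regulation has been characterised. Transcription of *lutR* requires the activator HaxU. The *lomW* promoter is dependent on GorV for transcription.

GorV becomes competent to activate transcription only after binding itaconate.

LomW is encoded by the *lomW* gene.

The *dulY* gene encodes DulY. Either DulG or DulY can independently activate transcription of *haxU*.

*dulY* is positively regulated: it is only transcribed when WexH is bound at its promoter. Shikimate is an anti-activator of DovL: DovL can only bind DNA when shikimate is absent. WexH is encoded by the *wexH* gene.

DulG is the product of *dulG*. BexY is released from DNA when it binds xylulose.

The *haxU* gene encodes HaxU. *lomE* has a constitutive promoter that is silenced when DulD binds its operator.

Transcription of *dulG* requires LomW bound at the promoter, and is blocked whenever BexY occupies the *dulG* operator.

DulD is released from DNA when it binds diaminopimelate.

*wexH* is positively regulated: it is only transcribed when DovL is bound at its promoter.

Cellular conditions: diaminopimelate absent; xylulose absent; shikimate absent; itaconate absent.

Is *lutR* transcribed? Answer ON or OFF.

ON

Itaconate is absent, so GorV is inactive.
Required activator GorV is absent, so *lomW* is not transcribed.
So LomW is not produced.
Xylulose is absent, so BexY is active.
With repressor BexY bound, *dulG* is not transcribed.
So DulG is not produced.
Shikimate is absent, so DovL is active.
No repressor is bound and DovL is active, so *wexH* is transcribed.
So WexH is produced and active.
No repressor is bound and WexH is active, so *dulY* is transcribed.
So DulY is produced and active.
Activator DulY is present, so *haxU* is transcribed.
So HaxU is produced and active.
No repressor is bound and HaxU is active, so *lutR* is transcribed.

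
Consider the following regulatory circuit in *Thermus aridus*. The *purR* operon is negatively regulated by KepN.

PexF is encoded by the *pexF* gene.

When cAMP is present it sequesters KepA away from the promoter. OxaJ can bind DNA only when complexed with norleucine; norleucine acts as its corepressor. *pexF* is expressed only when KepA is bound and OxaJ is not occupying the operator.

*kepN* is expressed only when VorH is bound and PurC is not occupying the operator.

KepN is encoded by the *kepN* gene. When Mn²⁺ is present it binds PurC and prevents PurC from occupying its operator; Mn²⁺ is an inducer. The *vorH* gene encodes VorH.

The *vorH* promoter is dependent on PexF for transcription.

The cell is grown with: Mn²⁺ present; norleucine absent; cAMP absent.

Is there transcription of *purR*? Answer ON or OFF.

cAMP is absent, so KepA is active.
Norleucine is absent, so OxaJ is inactive.
No repressor is bound and KepA is active, so *pexF* is transcribed.
So PexF is produced and active.
No repressor is bound and PexF is active, so *vorH* is transcribed.
So VorH is produced and active.
Mn²⁺ is present, so PurC is inactive.
No repressor is bound and VorH is active, so *kepN* is transcribed.
So KepN is produced and active.
With repressor KepN bound, *purR* is not transcribed.

OFF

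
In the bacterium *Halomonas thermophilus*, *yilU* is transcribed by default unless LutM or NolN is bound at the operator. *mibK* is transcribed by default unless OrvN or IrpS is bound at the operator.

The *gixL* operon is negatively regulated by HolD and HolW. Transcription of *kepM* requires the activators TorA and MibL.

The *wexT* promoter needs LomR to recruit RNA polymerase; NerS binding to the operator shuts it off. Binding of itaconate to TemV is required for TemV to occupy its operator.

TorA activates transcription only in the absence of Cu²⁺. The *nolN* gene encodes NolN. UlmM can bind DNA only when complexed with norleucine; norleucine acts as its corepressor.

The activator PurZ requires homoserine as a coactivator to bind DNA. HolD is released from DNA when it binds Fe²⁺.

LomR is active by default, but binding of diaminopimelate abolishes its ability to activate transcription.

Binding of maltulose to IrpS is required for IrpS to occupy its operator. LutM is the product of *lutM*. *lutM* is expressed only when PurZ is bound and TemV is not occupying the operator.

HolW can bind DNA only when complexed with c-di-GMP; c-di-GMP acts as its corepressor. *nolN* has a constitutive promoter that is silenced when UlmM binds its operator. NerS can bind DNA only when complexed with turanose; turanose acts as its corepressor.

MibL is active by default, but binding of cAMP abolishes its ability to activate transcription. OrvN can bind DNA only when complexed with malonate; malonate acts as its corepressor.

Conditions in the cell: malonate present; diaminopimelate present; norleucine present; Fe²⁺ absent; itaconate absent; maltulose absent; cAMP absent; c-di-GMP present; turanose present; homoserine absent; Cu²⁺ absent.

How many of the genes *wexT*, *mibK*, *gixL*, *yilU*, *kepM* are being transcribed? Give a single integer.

2

Diaminopimelate is present, so LomR is inactive.
Turanose is present, so NerS is active.
With repressor NerS bound, *wexT* is not transcribed.
→ *wexT* is OFF.
Malonate is present, so OrvN is active.
Maltulose is absent, so IrpS is inactive.
With repressor OrvN bound, *mibK* is not transcribed.
→ *mibK* is OFF.
Fe²⁺ is absent, so HolD is active.
c-di-GMP is present, so HolW is active.
With repressor HolD bound, *gixL* is not transcribed.
→ *gixL* is OFF.
Itaconate is absent, so TemV is inactive.
Homoserine is absent, so PurZ is inactive.
Required activator PurZ is absent, so *lutM* is not transcribed.
So LutM is not produced.
Norleucine is present, so UlmM is active.
With repressor UlmM bound, *nolN* is not transcribed.
So NolN is not produced.
With no repressor bound, *yilU* is transcribed.
→ *yilU* is ON.
Cu²⁺ is absent, so TorA is active.
cAMP is absent, so MibL is active.
No repressor is bound and TorA and MibL are active, so *kepM* is transcribed.
→ *kepM* is ON.
2 of the 5 genes are transcribed.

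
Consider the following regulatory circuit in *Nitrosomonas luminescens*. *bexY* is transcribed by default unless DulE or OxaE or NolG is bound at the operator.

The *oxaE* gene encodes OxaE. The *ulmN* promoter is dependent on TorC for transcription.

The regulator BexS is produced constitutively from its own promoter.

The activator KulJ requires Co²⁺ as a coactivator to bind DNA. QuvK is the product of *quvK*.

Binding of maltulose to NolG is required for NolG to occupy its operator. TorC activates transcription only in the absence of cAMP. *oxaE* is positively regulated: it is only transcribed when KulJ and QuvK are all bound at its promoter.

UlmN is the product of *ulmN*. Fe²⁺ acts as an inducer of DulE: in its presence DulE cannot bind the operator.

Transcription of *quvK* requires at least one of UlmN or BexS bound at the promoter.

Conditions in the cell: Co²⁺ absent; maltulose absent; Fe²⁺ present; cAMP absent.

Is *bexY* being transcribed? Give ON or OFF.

ON

Fe²⁺ is present, so DulE is inactive.
Co²⁺ is absent, so KulJ is inactive.
cAMP is absent, so TorC is active.
No repressor is bound and TorC is active, so *ulmN* is transcribed.
So UlmN is produced and active.
BexS is produced constitutively and is active.
Activator UlmN is present, so *quvK* is transcribed.
So QuvK is produced and active.
Required activator KulJ is absent, so *oxaE* is not transcribed.
So OxaE is not produced.
Maltulose is absent, so NolG is inactive.
With no repressor bound, *bexY* is transcribed.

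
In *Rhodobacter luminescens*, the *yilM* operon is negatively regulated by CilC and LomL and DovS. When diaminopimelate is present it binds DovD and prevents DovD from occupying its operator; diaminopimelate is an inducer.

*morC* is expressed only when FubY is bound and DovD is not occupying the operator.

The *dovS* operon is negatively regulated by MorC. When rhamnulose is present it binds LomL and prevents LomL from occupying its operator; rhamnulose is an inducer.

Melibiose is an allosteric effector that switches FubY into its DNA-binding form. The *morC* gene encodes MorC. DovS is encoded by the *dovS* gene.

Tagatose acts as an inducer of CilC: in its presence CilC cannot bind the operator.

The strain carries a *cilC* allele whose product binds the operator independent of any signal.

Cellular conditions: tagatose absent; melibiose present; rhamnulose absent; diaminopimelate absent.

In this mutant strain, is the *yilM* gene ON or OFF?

OFF

CilC is constitutively active in this strain.
Rhamnulose is absent, so LomL is active.
Melibiose is present, so FubY is active.
Diaminopimelate is absent, so DovD is active.
With repressor DovD bound, *morC* is not transcribed.
So MorC is not produced.
With no repressor bound, *dovS* is transcribed.
So DovS is produced and active.
With repressor CilC bound, *yilM* is not transcribed.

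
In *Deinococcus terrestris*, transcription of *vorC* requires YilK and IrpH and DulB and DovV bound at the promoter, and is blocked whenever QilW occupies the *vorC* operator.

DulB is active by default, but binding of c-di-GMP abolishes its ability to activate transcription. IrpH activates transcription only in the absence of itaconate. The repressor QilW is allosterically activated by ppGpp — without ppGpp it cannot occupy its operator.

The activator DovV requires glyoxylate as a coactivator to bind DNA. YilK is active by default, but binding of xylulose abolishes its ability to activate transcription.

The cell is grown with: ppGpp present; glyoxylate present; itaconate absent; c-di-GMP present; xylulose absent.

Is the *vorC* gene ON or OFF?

Xylulose is absent, so YilK is active.
Itaconate is absent, so IrpH is active.
c-di-GMP is present, so DulB is inactive.
Glyoxylate is present, so DovV is active.
ppGpp is present, so QilW is active.
With repressor QilW bound, *vorC* is not transcribed.

OFF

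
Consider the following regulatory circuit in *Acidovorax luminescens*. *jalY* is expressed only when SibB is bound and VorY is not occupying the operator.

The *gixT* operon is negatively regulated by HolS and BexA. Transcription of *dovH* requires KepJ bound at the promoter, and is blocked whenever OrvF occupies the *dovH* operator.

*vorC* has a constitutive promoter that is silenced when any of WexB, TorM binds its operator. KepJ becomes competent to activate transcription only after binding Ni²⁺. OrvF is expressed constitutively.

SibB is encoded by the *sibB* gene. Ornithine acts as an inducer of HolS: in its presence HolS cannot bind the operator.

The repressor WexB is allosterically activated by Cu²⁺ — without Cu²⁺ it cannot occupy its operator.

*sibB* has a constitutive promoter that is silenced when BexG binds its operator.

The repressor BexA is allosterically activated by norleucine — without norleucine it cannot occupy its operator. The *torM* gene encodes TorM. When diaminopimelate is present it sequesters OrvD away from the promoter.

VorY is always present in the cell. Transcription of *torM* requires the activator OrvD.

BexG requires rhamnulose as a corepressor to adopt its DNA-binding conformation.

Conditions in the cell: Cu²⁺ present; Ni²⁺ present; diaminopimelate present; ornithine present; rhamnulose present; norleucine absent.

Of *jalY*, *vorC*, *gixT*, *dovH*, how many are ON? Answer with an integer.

1

Rhamnulose is present, so BexG is active.
With repressor BexG bound, *sibB* is not transcribed.
So SibB is not produced.
VorY is produced constitutively and is active.
With repressor VorY bound, *jalY* is not transcribed.
→ *jalY* is OFF.
Cu²⁺ is present, so WexB is active.
Diaminopimelate is present, so OrvD is inactive.
Required activator OrvD is absent, so *torM* is not transcribed.
So TorM is not produced.
With repressor WexB bound, *vorC* is not transcribed.
→ *vorC* is OFF.
Ornithine is present, so HolS is inactive.
Norleucine is absent, so BexA is inactive.
With no repressor bound, *gixT* is transcribed.
→ *gixT* is ON.
Ni²⁺ is present, so KepJ is active.
OrvF is produced constitutively and is active.
With repressor OrvF bound, *dovH* is not transcribed.
→ *dovH* is OFF.
1 of the 4 genes is transcribed.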